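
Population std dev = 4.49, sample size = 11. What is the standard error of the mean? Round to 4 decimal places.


SE = sigma / sqrt(n)
sqrt(11) ≈ 3.316625
SE = 4.49 / 3.316625 ≈ 1.353786

1.3538


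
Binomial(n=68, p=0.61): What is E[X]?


E[X] = n*p = 68 * 0.61 = 41.48

41.48


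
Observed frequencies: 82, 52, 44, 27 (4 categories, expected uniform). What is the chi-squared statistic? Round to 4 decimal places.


chi2 = sum((O-E)^2/E), E = total/4
total = 205, E = 205/4 = 51.25
(82 - 51.25)^2 / 51.25 = 945.5625 / 51.25 = 18.45
(52 - 51.25)^2 / 51.25 = 0.5625 / 51.25 = 9/820 ≈ 0.010976
(44 - 51.25)^2 / 51.25 = 52.5625 / 51.25 = 841/820 ≈ 1.025610
(27 - 51.25)^2 / 51.25 = 588.0625 / 51.25 = 9409/820 ≈ 11.474390
chi2 = 6347/205 ≈ 30.960976

30.9610


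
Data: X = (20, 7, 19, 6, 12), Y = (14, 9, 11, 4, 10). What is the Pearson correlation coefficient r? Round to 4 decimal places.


r = sum((xi-xbar)(yi-ybar)) / sqrt(sum((xi-xbar)^2) * sum((yi-ybar)^2))
n = 5, xbar = 64/5 = 12.8, ybar = 48/5 = 9.6
Sxy = sum((xi-xbar)(yi-ybar)) = 81.6
Sxx = sum((xi-xbar)^2) = 170.8
Syy = sum((yi-ybar)^2) = 53.2
sqrt(Sxx*Syy) ≈ 95.323449
r = Sxy / sqrt(Sxx*Syy) = 81.6 / 95.323449 ≈ 0.856033

0.8560


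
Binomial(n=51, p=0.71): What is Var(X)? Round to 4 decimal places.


Var = n*p*(1-p) = 51 * 0.71 * 0.29 = 10.5009

10.5009


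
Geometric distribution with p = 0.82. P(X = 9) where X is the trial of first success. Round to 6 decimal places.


P = (1-p)^(k-1) * p
(1-p)^(k-1) = 0.18^8 ≈ 0.000001101996
P = 0.000001101996 * 0.82 ≈ 0.0000009036368

0.000001


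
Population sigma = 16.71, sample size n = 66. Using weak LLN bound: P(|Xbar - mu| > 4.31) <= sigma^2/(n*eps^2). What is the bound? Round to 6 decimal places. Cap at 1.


bound = min(1, sigma^2/(n*eps^2))
sigma^2 = 16.71^2 = 279.2241
n*eps^2 = 66 * 4.31^2 = 66 * 18.5761 = 1226.0226
sigma^2/(n*eps^2) = 279.2241 / 1226.0226 ≈ 0.22774792

0.227748


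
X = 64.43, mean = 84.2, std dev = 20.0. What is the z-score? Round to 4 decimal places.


z = (X - mu) / sigma
X - mu = 64.43 - 84.2 = -19.77
z = -19.77 / 20.0 = -0.9885

-0.9885


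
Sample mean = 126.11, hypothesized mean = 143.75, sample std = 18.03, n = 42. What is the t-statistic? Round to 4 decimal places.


t = (xbar - mu0) / (s/sqrt(n))
xbar - mu0 = 126.11 - 143.75 = -17.64
sqrt(42) ≈ 6.48074070
s/sqrt(n) = 18.03 / 6.48074070 ≈ 2.78208940
t = -17.64 / 2.78208940 ≈ -6.340558

-6.3406


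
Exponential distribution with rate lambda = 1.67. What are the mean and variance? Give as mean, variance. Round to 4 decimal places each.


mean = 1/lam, var = 1/lam^2
mean = 1 / 1.67 = 100/167 ≈ 0.598802
lam^2 = 1.67^2 = 2.7889
var = 1 / 2.7889 ≈ 0.358564

0.5988, 0.3586


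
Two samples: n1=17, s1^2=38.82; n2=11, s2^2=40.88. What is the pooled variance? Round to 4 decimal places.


sp^2 = ((n1-1)*s1^2 + (n2-1)*s2^2)/(n1+n2-2)
(n1-1)*s1^2 = 16 * 38.82 = 621.12
(n2-1)*s2^2 = 10 * 40.88 = 408.8
numerator = 621.12 + 408.8 = 1029.92
n1+n2-2 = 26
sp^2 = 1029.92 / 26 = 12874/325 ≈ 39.612308

39.6123


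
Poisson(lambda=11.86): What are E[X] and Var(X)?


E[X] = Var(X) = lambda = 11.86

11.86, 11.86


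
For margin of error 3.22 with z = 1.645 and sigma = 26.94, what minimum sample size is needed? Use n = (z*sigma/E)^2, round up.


z*sigma/E = 1.645 * 26.94 / 3.22 = 63309/4600 ≈ 13.762826
(z*sigma/E)^2 ≈ 189.415382
round up: n = 190

190


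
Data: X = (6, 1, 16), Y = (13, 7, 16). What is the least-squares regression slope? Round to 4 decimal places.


b = sum((xi-xbar)(yi-ybar)) / sum((xi-xbar)^2)
n = 3, xbar = 23/3 ≈ 7.666667, ybar = 36/3 = 12
Sxy = sum((xi-xbar)(yi-ybar)) = 65
Sxx = sum((xi-xbar)^2) = 350/3 ≈ 116.666667
b = Sxy / Sxx = 39/70 ≈ 0.557143

0.5571


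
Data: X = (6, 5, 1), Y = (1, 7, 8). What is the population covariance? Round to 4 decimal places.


Cov = (1/n)*sum((xi-xbar)(yi-ybar))
n = 3, xbar = 12/3 = 4, ybar = 16/3 ≈ 5.333333
sum((xi-xbar)(yi-ybar)) = -15
Cov = -15 / 3 = -5

-5.0000


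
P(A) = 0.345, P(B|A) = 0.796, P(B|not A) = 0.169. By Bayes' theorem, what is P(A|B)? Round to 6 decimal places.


P(A|B) = P(B|A)*P(A) / P(B), P(B) = P(B|A)*P(A) + P(B|not A)*P(not A)
P(B|A)*P(A) = 0.796 * 0.345 = 0.27462
P(B|not A)*P(not A) = 0.169 * 0.655 = 0.110695
P(B) = 0.27462 + 0.110695 = 0.385315
P(A|B) = 0.27462 / 0.385315 ≈ 0.71271557

0.712716


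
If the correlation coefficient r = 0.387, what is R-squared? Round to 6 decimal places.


R^2 = r^2 = (0.387)^2 = 0.149769

0.149769


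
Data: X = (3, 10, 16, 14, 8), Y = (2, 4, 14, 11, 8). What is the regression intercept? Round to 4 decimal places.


a = ybar - b*xbar, where b = sum((xi-xbar)(yi-ybar)) / sum((xi-xbar)^2)
n = 5, xbar = 51/5 = 10.2, ybar = 39/5 = 7.8
Sxy = sum((xi-xbar)(yi-ybar)) = 90.2
Sxx = sum((xi-xbar)^2) = 104.8
b = Sxy / Sxx = 451/524 ≈ 0.860687
a = 7.8 - 0.860687 * 10.2 = -513/524 ≈ -0.979008

-0.9790


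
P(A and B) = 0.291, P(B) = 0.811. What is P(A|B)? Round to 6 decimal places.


P(A|B) = P(A and B) / P(B) = 0.291 / 0.811 = 291/811 ≈ 0.35881628

0.358816


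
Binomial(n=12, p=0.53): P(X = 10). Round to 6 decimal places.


P = C(n,k) * p^k * (1-p)^(n-k)
C(12,10) = 66
p^k = 0.53^10 ≈ 0.001748875
(1-p)^(n-k) = 0.47^2 = 0.2209
P = 66 * 0.001748875 * 0.2209 ≈ 0.025498

0.025498


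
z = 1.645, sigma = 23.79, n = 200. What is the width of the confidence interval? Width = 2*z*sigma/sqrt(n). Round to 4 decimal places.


width = 2*z*sigma/sqrt(n)
2*z*sigma = 2 * 1.645 * 23.79 = 78.2691
sqrt(200) ≈ 14.142136
width = 78.2691 / 14.142136 ≈ 5.534461

5.5345


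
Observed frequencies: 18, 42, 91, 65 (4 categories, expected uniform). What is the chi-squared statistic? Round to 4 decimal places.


chi2 = sum((O-E)^2/E), E = total/4
total = 216, E = 216/4 = 54
(18 - 54)^2 / 54 = 1296 / 54 = 24
(42 - 54)^2 / 54 = 144 / 54 = 8/3 ≈ 2.666667
(91 - 54)^2 / 54 = 1369 / 54 = 1369/54 ≈ 25.351852
(65 - 54)^2 / 54 = 121 / 54 = 121/54 ≈ 2.240741
chi2 = 1465/27 ≈ 54.259259

54.2593


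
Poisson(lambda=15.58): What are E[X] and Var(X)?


E[X] = Var(X) = lambda = 15.58

15.58, 15.58


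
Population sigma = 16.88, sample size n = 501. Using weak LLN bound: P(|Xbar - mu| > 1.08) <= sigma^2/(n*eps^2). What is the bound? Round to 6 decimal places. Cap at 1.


bound = min(1, sigma^2/(n*eps^2))
sigma^2 = 16.88^2 = 284.9344
n*eps^2 = 501 * 1.08^2 = 501 * 1.1664 = 584.3664
sigma^2/(n*eps^2) = 284.9344 / 584.3664 ≈ 0.48759545

0.487595


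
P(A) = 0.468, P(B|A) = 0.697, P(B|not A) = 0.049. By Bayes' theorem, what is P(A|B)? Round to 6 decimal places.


P(A|B) = P(B|A)*P(A) / P(B), P(B) = P(B|A)*P(A) + P(B|not A)*P(not A)
P(B|A)*P(A) = 0.697 * 0.468 = 0.326196
P(B|not A)*P(not A) = 0.049 * 0.532 = 0.026068
P(B) = 0.326196 + 0.026068 = 0.352264
P(A|B) = 0.326196 / 0.352264 ≈ 0.92599868

0.925999


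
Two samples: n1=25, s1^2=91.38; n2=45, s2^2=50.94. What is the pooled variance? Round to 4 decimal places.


sp^2 = ((n1-1)*s1^2 + (n2-1)*s2^2)/(n1+n2-2)
(n1-1)*s1^2 = 24 * 91.38 = 2193.12
(n2-1)*s2^2 = 44 * 50.94 = 2241.36
numerator = 2193.12 + 2241.36 = 4434.48
n1+n2-2 = 68
sp^2 = 4434.48 / 68 = 55431/850 ≈ 65.212941

65.2129


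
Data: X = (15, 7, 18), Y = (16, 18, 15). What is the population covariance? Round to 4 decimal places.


Cov = (1/n)*sum((xi-xbar)(yi-ybar))
n = 3, xbar = 40/3 ≈ 13.333333, ybar = 49/3 ≈ 16.333333
sum((xi-xbar)(yi-ybar)) = -52/3 ≈ -17.333333
Cov = -17.333333 / 3 = -52/9 ≈ -5.777778

-5.7778


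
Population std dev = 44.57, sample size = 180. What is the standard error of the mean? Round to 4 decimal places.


SE = sigma / sqrt(n)
sqrt(180) ≈ 13.416408
SE = 44.57 / 13.416408 ≈ 3.322052

3.3221


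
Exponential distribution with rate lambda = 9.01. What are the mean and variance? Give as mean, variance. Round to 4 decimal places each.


mean = 1/lam, var = 1/lam^2
mean = 1 / 9.01 = 100/901 ≈ 0.110988
lam^2 = 9.01^2 = 81.1801
var = 1 / 81.1801 ≈ 0.012318

0.1110, 0.0123


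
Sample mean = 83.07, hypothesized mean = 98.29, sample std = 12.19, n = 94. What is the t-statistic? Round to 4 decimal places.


t = (xbar - mu0) / (s/sqrt(n))
xbar - mu0 = 83.07 - 98.29 = -15.22
sqrt(94) ≈ 9.69535971
s/sqrt(n) = 12.19 / 9.69535971 ≈ 1.25730250
t = -15.22 / 1.25730250 ≈ -12.105281

-12.1053


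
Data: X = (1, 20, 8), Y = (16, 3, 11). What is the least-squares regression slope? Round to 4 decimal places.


b = sum((xi-xbar)(yi-ybar)) / sum((xi-xbar)^2)
n = 3, xbar = 29/3 ≈ 9.666667, ybar = 30/3 = 10
Sxy = sum((xi-xbar)(yi-ybar)) = -126
Sxx = sum((xi-xbar)^2) = 554/3 ≈ 184.666667
b = Sxy / Sxx = -189/277 ≈ -0.682310

-0.6823


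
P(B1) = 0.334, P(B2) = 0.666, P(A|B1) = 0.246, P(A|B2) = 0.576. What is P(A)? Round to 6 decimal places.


P(A) = P(A|B1)*P(B1) + P(A|B2)*P(B2)
P(A|B1)*P(B1) = 0.246 * 0.334 = 0.082164
P(A|B2)*P(B2) = 0.576 * 0.666 = 0.383616
P(A) = 0.082164 + 0.383616 = 0.46578

0.465780


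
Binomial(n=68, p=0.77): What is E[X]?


E[X] = n*p = 68 * 0.77 = 52.36

52.36


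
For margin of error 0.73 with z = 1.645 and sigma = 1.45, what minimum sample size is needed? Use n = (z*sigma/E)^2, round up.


z*sigma/E = 1.645 * 1.45 / 0.73 = 9541/2920 ≈ 3.267466
(z*sigma/E)^2 ≈ 10.676332
round up: n = 11

11


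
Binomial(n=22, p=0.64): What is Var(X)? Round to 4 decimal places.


Var = n*p*(1-p) = 22 * 0.64 * 0.36 = 5.0688

5.0688


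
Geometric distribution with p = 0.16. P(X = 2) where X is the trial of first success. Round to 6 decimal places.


P = (1-p)^(k-1) * p
(1-p)^(k-1) = 0.84^1 = 0.84
P = 0.84 * 0.16 = 0.1344

0.134400


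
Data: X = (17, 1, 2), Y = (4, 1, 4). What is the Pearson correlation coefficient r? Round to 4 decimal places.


r = sum((xi-xbar)(yi-ybar)) / sqrt(sum((xi-xbar)^2) * sum((yi-ybar)^2))
n = 3, xbar = 20/3 ≈ 6.666667, ybar = 9/3 = 3
Sxy = sum((xi-xbar)(yi-ybar)) = 17
Sxx = sum((xi-xbar)^2) = 482/3 ≈ 160.666667
Syy = sum((yi-ybar)^2) = 6
sqrt(Sxx*Syy) ≈ 31.048349
r = Sxy / sqrt(Sxx*Syy) = 17 / 31.048349 ≈ 0.547533

0.5475


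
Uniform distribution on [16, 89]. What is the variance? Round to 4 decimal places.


Var = (b-a)^2 / 12
(b-a)^2 = (89 - 16)^2 = 5329
Var = 5329/12 ≈ 444.083333

444.0833


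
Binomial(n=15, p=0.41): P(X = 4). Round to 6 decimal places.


P = C(n,k) * p^k * (1-p)^(n-k)
C(15,4) = 1365
p^k = 0.41^4 = 0.02825761
(1-p)^(n-k) = 0.59^11 ≈ 0.003015589
P = 1365 * 0.02825761 * 0.003015589 ≈ 0.116316

0.116316


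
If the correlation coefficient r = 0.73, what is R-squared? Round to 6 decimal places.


R^2 = r^2 = (0.73)^2 = 0.5329

0.532900


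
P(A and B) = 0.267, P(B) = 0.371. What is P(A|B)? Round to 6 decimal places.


P(A|B) = P(A and B) / P(B) = 0.267 / 0.371 = 267/371 ≈ 0.71967655

0.719677


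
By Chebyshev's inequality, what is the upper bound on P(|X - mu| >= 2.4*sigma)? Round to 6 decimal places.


P <= 1/k^2
k^2 = 2.4^2 = 5.76
1/k^2 = 1 / 5.76 = 25/144 ≈ 0.17361111

0.173611


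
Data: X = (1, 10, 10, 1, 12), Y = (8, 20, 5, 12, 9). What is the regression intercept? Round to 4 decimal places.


a = ybar - b*xbar, where b = sum((xi-xbar)(yi-ybar)) / sum((xi-xbar)^2)
n = 5, xbar = 34/5 = 6.8, ybar = 54/5 = 10.8
Sxy = sum((xi-xbar)(yi-ybar)) = 10.8
Sxx = sum((xi-xbar)^2) = 114.8
b = Sxy / Sxx = 27/287 ≈ 0.094077
a = 10.8 - 0.094077 * 6.8 = 2916/287 ≈ 10.160279

10.1603


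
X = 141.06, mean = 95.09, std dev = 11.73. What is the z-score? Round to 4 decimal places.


z = (X - mu) / sigma
X - mu = 141.06 - 95.09 = 45.97
z = 45.97 / 11.73 = 4597/1173 ≈ 3.919011

3.9190


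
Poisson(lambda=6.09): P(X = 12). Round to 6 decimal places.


P = e^(-lam) * lam^k / k!
e^(-6.09) ≈ 0.002265409
lam^k = 6.09^12 ≈ 2602600516.238089
k! = 12! = 479001600
P = 0.002265409 * 2602600516.238089 / 479001600 ≈ 0.012309

0.012309


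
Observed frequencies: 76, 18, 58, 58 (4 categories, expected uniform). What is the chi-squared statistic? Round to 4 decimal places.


chi2 = sum((O-E)^2/E), E = total/4
total = 210, E = 210/4 = 52.5
(76 - 52.5)^2 / 52.5 = 552.25 / 52.5 = 2209/210 ≈ 10.519048
(18 - 52.5)^2 / 52.5 = 1190.25 / 52.5 = 1587/70 ≈ 22.671429
(58 - 52.5)^2 / 52.5 = 30.25 / 52.5 = 121/210 ≈ 0.576190
(58 - 52.5)^2 / 52.5 = 30.25 / 52.5 = 121/210 ≈ 0.576190
chi2 = 1202/35 ≈ 34.342857

34.3429


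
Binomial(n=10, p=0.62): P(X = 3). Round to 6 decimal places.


P = C(n,k) * p^k * (1-p)^(n-k)
C(10,3) = 120
p^k = 0.62^3 = 0.238328
(1-p)^(n-k) = 0.38^7 ≈ 0.001144156
P = 120 * 0.238328 * 0.001144156 ≈ 0.032722

0.032722


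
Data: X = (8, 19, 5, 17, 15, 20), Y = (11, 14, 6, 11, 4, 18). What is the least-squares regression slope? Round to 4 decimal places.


b = sum((xi-xbar)(yi-ybar)) / sum((xi-xbar)^2)
n = 6, xbar = 84/6 = 14, ybar = 64/6 = 32/3 ≈ 10.666667
Sxy = sum((xi-xbar)(yi-ybar)) = 95
Sxx = sum((xi-xbar)^2) = 188
b = Sxy / Sxx = 95/188 ≈ 0.505319

0.5053


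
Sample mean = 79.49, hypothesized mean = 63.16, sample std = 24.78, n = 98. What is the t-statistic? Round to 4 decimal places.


t = (xbar - mu0) / (s/sqrt(n))
xbar - mu0 = 79.49 - 63.16 = 16.33
sqrt(98) ≈ 9.89949494
s/sqrt(n) = 24.78 / 9.89949494 ≈ 2.50315801
t = 16.33 / 2.50315801 ≈ 6.523759

6.5238


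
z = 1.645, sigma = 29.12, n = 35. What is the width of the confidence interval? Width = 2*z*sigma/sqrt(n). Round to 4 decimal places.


width = 2*z*sigma/sqrt(n)
2*z*sigma = 2 * 1.645 * 29.12 = 95.8048
sqrt(35) ≈ 5.916080
width = 95.8048 / 5.916080 ≈ 16.193967

16.1940


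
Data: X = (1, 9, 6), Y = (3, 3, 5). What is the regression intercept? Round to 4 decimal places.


a = ybar - b*xbar, where b = sum((xi-xbar)(yi-ybar)) / sum((xi-xbar)^2)
n = 3, xbar = 16/3 ≈ 5.333333, ybar = 11/3 ≈ 3.666667
Sxy = sum((xi-xbar)(yi-ybar)) = 4/3 ≈ 1.333333
Sxx = sum((xi-xbar)^2) = 98/3 ≈ 32.666667
b = Sxy / Sxx = 2/49 ≈ 0.040816
a = 3.666667 - 0.040816 * 5.333333 = 169/49 ≈ 3.448980

3.4490


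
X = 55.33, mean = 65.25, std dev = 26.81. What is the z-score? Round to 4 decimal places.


z = (X - mu) / sigma
X - mu = 55.33 - 65.25 = -9.92
z = -9.92 / 26.81 = -992/2681 ≈ -0.370011

-0.3700


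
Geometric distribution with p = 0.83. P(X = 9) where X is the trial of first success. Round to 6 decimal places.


P = (1-p)^(k-1) * p
(1-p)^(k-1) = 0.17^8 ≈ 0.0000006975757
P = 0.0000006975757 * 0.83 ≈ 0.0000005789879

0.000001


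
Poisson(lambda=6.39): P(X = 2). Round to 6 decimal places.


P = e^(-lam) * lam^k / k!
e^(-6.39) ≈ 0.001678256
lam^k = 6.39^2 = 40.8321
k! = 2! = 2
P = 0.001678256 * 40.8321 / 2 ≈ 0.034263

0.034263


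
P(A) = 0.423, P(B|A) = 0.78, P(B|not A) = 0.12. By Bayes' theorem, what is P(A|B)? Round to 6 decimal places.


P(A|B) = P(B|A)*P(A) / P(B), P(B) = P(B|A)*P(A) + P(B|not A)*P(not A)
P(B|A)*P(A) = 0.78 * 0.423 = 0.32994
P(B|not A)*P(not A) = 0.12 * 0.577 = 0.06924
P(B) = 0.32994 + 0.06924 = 0.39918
P(A|B) = 0.32994 / 0.39918 = 5499/6653 ≈ 0.82654442

0.826544


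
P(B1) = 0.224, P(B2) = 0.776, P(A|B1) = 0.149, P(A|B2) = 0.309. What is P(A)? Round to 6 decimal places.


P(A) = P(A|B1)*P(B1) + P(A|B2)*P(B2)
P(A|B1)*P(B1) = 0.149 * 0.224 = 0.033376
P(A|B2)*P(B2) = 0.309 * 0.776 = 0.239784
P(A) = 0.033376 + 0.239784 = 0.27316

0.273160


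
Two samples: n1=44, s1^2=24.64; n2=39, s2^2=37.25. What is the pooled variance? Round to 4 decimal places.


sp^2 = ((n1-1)*s1^2 + (n2-1)*s2^2)/(n1+n2-2)
(n1-1)*s1^2 = 43 * 24.64 = 1059.52
(n2-1)*s2^2 = 38 * 37.25 = 1415.5
numerator = 1059.52 + 1415.5 = 2475.02
n1+n2-2 = 81
sp^2 = 2475.02 / 81 = 123751/4050 ≈ 30.555802

30.5558


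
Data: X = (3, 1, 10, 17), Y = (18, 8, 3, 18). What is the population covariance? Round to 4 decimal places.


Cov = (1/n)*sum((xi-xbar)(yi-ybar))
n = 4, xbar = 31/4 = 7.75, ybar = 47/4 = 11.75
sum((xi-xbar)(yi-ybar)) = 33.75
Cov = 33.75 / 4 = 8.4375

8.4375


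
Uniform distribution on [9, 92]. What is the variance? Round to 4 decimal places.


Var = (b-a)^2 / 12
(b-a)^2 = (92 - 9)^2 = 6889
Var = 6889/12 ≈ 574.083333

574.0833


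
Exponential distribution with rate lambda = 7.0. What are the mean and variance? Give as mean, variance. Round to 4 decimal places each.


mean = 1/lam, var = 1/lam^2
mean = 1 / 7.0 = 1/7 ≈ 0.142857
lam^2 = 7.0^2 = 49
var = 1 / 49 = 1/49 ≈ 0.020408

0.1429, 0.0204


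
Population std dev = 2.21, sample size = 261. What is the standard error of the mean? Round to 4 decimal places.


SE = sigma / sqrt(n)
sqrt(261) ≈ 16.155494
SE = 2.21 / 16.155494 ≈ 0.136796

0.1368


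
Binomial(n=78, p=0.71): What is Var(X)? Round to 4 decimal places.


Var = n*p*(1-p) = 78 * 0.71 * 0.29 = 16.0602

16.0602


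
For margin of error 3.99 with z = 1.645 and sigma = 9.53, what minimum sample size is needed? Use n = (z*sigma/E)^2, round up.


z*sigma/E = 1.645 * 9.53 / 3.99 ≈ 3.929035
(z*sigma/E)^2 ≈ 15.437317
round up: n = 16

16


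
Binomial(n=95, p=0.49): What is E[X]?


E[X] = n*p = 95 * 0.49 = 46.55

46.55


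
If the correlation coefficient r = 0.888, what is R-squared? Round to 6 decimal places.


R^2 = r^2 = (0.888)^2 = 0.788544

0.788544


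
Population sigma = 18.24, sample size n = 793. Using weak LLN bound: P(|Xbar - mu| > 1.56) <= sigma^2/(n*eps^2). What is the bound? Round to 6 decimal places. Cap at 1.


bound = min(1, sigma^2/(n*eps^2))
sigma^2 = 18.24^2 = 332.6976
n*eps^2 = 793 * 1.56^2 = 793 * 2.4336 = 1929.8448
sigma^2/(n*eps^2) = 332.6976 / 1929.8448 ≈ 0.17239604

0.172396


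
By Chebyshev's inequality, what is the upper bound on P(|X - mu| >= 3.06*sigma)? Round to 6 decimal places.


P <= 1/k^2
k^2 = 3.06^2 = 9.3636
1/k^2 = 1 / 9.3636 ≈ 0.10679653

0.106797


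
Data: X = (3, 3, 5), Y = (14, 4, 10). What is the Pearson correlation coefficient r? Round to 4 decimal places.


r = sum((xi-xbar)(yi-ybar)) / sqrt(sum((xi-xbar)^2) * sum((yi-ybar)^2))
n = 3, xbar = 11/3 ≈ 3.666667, ybar = 28/3 ≈ 9.333333
Sxy = sum((xi-xbar)(yi-ybar)) = 4/3 ≈ 1.333333
Sxx = sum((xi-xbar)^2) = 8/3 ≈ 2.666667
Syy = sum((yi-ybar)^2) = 152/3 ≈ 50.666667
sqrt(Sxx*Syy) ≈ 11.623731
r = Sxy / sqrt(Sxx*Syy) = 1.333333 / 11.623731 ≈ 0.114708

0.1147


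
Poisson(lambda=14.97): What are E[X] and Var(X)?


E[X] = Var(X) = lambda = 14.97

14.97, 14.97


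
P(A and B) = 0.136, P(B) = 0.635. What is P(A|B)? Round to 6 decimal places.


P(A|B) = P(A and B) / P(B) = 0.136 / 0.635 = 136/635 ≈ 0.21417323

0.214173


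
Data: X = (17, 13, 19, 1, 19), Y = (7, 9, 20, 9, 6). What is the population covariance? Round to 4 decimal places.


Cov = (1/n)*sum((xi-xbar)(yi-ybar))
n = 5, xbar = 69/5 = 13.8, ybar = 51/5 = 10.2
sum((xi-xbar)(yi-ybar)) = 35.2
Cov = 35.2 / 5 = 7.04

7.0400


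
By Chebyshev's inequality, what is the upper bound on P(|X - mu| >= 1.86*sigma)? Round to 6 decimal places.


P <= 1/k^2
k^2 = 1.86^2 = 3.4596
1/k^2 = 1 / 3.4596 = 2500/8649 ≈ 0.28905076

0.289051


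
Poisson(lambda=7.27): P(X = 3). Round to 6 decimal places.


P = e^(-lam) * lam^k / k!
e^(-7.27) ≈ 0.0006961120
lam^k = 7.27^3 = 384.240583
k! = 3! = 6
P = 0.0006961120 * 384.240583 / 6 ≈ 0.044579

0.044579


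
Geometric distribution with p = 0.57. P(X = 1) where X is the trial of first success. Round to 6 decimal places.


P = (1-p)^(k-1) * p
(1-p)^(k-1) = 0.43^0 = 1
P = 1 * 0.57 = 0.57

0.570000


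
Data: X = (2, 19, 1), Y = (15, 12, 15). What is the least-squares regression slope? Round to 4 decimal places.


b = sum((xi-xbar)(yi-ybar)) / sum((xi-xbar)^2)
n = 3, xbar = 22/3 ≈ 7.333333, ybar = 42/3 = 14
Sxy = sum((xi-xbar)(yi-ybar)) = -35
Sxx = sum((xi-xbar)^2) = 614/3 ≈ 204.666667
b = Sxy / Sxx = -105/614 ≈ -0.171010

-0.1710


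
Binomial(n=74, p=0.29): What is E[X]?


E[X] = n*p = 74 * 0.29 = 21.46

21.46


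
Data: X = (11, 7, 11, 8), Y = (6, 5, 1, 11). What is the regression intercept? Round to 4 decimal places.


a = ybar - b*xbar, where b = sum((xi-xbar)(yi-ybar)) / sum((xi-xbar)^2)
n = 4, xbar = 37/4 = 9.25, ybar = 23/4 = 5.75
Sxy = sum((xi-xbar)(yi-ybar)) = -12.75
Sxx = sum((xi-xbar)^2) = 12.75
b = Sxy / Sxx = -1
a = 5.75 - (-1) * 9.25 = 15

15.0000


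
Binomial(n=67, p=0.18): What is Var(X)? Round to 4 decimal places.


Var = n*p*(1-p) = 67 * 0.18 * 0.82 = 9.8892

9.8892


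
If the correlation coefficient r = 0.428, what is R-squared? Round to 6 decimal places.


R^2 = r^2 = (0.428)^2 = 0.183184

0.183184


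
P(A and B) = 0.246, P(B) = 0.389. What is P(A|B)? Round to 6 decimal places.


P(A|B) = P(A and B) / P(B) = 0.246 / 0.389 = 246/389 ≈ 0.63239075

0.632391


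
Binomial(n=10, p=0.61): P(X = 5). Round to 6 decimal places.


P = C(n,k) * p^k * (1-p)^(n-k)
C(10,5) = 252
p^k = 0.61^5 ≈ 0.08445963
(1-p)^(n-k) = 0.39^5 ≈ 0.009022420
P = 252 * 0.08445963 * 0.009022420 ≈ 0.192032

0.192032


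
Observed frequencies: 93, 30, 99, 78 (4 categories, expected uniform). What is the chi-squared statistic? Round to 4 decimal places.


chi2 = sum((O-E)^2/E), E = total/4
total = 300, E = 300/4 = 75
(93 - 75)^2 / 75 = 324 / 75 = 4.32
(30 - 75)^2 / 75 = 2025 / 75 = 27
(99 - 75)^2 / 75 = 576 / 75 = 7.68
(78 - 75)^2 / 75 = 9 / 75 = 0.12
chi2 = 39.12

39.1200


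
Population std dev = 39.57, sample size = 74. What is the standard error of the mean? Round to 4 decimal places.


SE = sigma / sqrt(n)
sqrt(74) ≈ 8.602325
SE = 39.57 / 8.602325 ≈ 4.599919

4.5999


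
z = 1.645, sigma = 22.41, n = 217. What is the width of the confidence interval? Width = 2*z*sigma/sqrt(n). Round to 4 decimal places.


width = 2*z*sigma/sqrt(n)
2*z*sigma = 2 * 1.645 * 22.41 = 73.7289
sqrt(217) ≈ 14.730920
width = 73.7289 / 14.730920 ≈ 5.005044

5.0050


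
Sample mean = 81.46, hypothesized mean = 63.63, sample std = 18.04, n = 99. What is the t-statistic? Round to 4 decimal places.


t = (xbar - mu0) / (s/sqrt(n))
xbar - mu0 = 81.46 - 63.63 = 17.83
sqrt(99) ≈ 9.94987437
s/sqrt(n) = 18.04 / 9.94987437 ≈ 1.81308822
t = 17.83 / 1.81308822 ≈ 9.834050

9.8340


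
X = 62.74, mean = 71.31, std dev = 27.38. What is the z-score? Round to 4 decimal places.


z = (X - mu) / sigma
X - mu = 62.74 - 71.31 = -8.57
z = -8.57 / 27.38 = -857/2738 ≈ -0.313002

-0.3130


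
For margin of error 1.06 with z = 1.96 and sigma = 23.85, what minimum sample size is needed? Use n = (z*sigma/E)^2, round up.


z*sigma/E = 1.96 * 23.85 / 1.06 = 44.1
(z*sigma/E)^2 = 1944.81
round up: n = 1945

1945


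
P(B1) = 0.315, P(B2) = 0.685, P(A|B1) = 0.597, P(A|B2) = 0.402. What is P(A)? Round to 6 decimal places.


P(A) = P(A|B1)*P(B1) + P(A|B2)*P(B2)
P(A|B1)*P(B1) = 0.597 * 0.315 = 0.188055
P(A|B2)*P(B2) = 0.402 * 0.685 = 0.27537
P(A) = 0.188055 + 0.27537 = 0.463425

0.463425


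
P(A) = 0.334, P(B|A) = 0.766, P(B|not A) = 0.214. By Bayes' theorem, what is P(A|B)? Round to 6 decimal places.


P(A|B) = P(B|A)*P(A) / P(B), P(B) = P(B|A)*P(A) + P(B|not A)*P(not A)
P(B|A)*P(A) = 0.766 * 0.334 = 0.255844
P(B|not A)*P(not A) = 0.214 * 0.666 = 0.142524
P(B) = 0.255844 + 0.142524 = 0.398368
P(A|B) = 0.255844 / 0.398368 ≈ 0.64223030

0.642230


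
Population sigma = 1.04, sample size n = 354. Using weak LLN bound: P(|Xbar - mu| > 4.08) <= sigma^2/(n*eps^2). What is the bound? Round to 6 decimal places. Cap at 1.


bound = min(1, sigma^2/(n*eps^2))
sigma^2 = 1.04^2 = 1.0816
n*eps^2 = 354 * 4.08^2 = 354 * 16.6464 = 5892.8256
sigma^2/(n*eps^2) = 1.0816 / 5892.8256 ≈ 0.00018355

0.000184


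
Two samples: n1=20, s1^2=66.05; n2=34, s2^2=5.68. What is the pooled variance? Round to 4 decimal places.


sp^2 = ((n1-1)*s1^2 + (n2-1)*s2^2)/(n1+n2-2)
(n1-1)*s1^2 = 19 * 66.05 = 1254.95
(n2-1)*s2^2 = 33 * 5.68 = 187.44
numerator = 1254.95 + 187.44 = 1442.39
n1+n2-2 = 52
sp^2 = 1442.39 / 52 = 144239/5200 ≈ 27.738269

27.7383


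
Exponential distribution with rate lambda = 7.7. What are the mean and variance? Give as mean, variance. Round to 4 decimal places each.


mean = 1/lam, var = 1/lam^2
mean = 1 / 7.7 = 10/77 ≈ 0.129870
lam^2 = 7.7^2 = 59.29
var = 1 / 59.29 = 100/5929 ≈ 0.016866

0.1299, 0.0169


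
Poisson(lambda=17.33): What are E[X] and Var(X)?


E[X] = Var(X) = lambda = 17.33

17.33, 17.33


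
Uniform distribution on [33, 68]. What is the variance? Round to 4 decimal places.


Var = (b-a)^2 / 12
(b-a)^2 = (68 - 33)^2 = 1225
Var = 1225/12 ≈ 102.083333

102.0833


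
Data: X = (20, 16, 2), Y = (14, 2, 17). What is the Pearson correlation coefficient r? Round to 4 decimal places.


r = sum((xi-xbar)(yi-ybar)) / sqrt(sum((xi-xbar)^2) * sum((yi-ybar)^2))
n = 3, xbar = 38/3 ≈ 12.666667, ybar = 33/3 = 11
Sxy = sum((xi-xbar)(yi-ybar)) = -72
Sxx = sum((xi-xbar)^2) = 536/3 ≈ 178.666667
Syy = sum((yi-ybar)^2) = 126
sqrt(Sxx*Syy) ≈ 150.039995
r = Sxy / sqrt(Sxx*Syy) = -72 / 150.039995 ≈ -0.479872

-0.4799


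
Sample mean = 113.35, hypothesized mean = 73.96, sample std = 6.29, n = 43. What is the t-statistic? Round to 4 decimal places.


t = (xbar - mu0) / (s/sqrt(n))
xbar - mu0 = 113.35 - 73.96 = 39.39
sqrt(43) ≈ 6.55743852
s/sqrt(n) = 6.29 / 6.55743852 ≈ 0.95921601
t = 39.39 / 0.95921601 ≈ 41.064786

41.0648


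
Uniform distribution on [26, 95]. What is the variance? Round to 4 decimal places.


Var = (b-a)^2 / 12
(b-a)^2 = (95 - 26)^2 = 4761
Var = 4761/12 = 396.75

396.7500


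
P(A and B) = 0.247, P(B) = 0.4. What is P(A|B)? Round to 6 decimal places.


P(A|B) = P(A and B) / P(B) = 0.247 / 0.4 = 0.6175

0.617500


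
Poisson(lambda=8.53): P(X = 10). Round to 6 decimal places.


P = e^(-lam) * lam^k / k!
e^(-8.53) ≈ 0.0001974550
lam^k = 8.53^10 ≈ 2039343165.041897
k! = 10! = 3628800
P = 0.0001974550 * 2039343165.041897 / 3628800 ≈ 0.110967

0.110967


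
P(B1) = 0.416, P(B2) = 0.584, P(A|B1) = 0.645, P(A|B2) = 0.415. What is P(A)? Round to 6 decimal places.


P(A) = P(A|B1)*P(B1) + P(A|B2)*P(B2)
P(A|B1)*P(B1) = 0.645 * 0.416 = 0.26832
P(A|B2)*P(B2) = 0.415 * 0.584 = 0.24236
P(A) = 0.26832 + 0.24236 = 0.51068

0.510680


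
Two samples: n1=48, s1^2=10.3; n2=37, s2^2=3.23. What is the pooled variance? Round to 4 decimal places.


sp^2 = ((n1-1)*s1^2 + (n2-1)*s2^2)/(n1+n2-2)
(n1-1)*s1^2 = 47 * 10.3 = 484.1
(n2-1)*s2^2 = 36 * 3.23 = 116.28
numerator = 484.1 + 116.28 = 600.38
n1+n2-2 = 83
sp^2 = 600.38 / 83 = 30019/4150 ≈ 7.233494

7.2335


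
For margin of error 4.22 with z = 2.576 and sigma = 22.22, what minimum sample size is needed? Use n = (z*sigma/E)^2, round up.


z*sigma/E = 2.576 * 22.22 / 4.22 ≈ 13.563678
(z*sigma/E)^2 ≈ 183.973353
round up: n = 184

184


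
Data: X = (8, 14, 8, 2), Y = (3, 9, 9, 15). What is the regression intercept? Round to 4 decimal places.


a = ybar - b*xbar, where b = sum((xi-xbar)(yi-ybar)) / sum((xi-xbar)^2)
n = 4, xbar = 32/4 = 8, ybar = 36/4 = 9
Sxy = sum((xi-xbar)(yi-ybar)) = -36
Sxx = sum((xi-xbar)^2) = 72
b = Sxy / Sxx = -0.5
a = 9 - (-0.5) * 8 = 13

13.0000


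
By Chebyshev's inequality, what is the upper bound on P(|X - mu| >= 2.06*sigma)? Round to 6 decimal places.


P <= 1/k^2
k^2 = 2.06^2 = 4.2436
1/k^2 = 1 / 4.2436 ≈ 0.23564898

0.235649


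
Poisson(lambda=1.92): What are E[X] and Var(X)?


E[X] = Var(X) = lambda = 1.92

1.92, 1.92


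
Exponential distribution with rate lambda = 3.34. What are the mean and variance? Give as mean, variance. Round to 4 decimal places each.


mean = 1/lam, var = 1/lam^2
mean = 1 / 3.34 = 50/167 ≈ 0.299401
lam^2 = 3.34^2 = 11.1556
var = 1 / 11.1556 ≈ 0.089641

0.2994, 0.0896


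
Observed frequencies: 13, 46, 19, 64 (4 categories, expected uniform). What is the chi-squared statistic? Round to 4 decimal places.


chi2 = sum((O-E)^2/E), E = total/4
total = 142, E = 142/4 = 35.5
(13 - 35.5)^2 / 35.5 = 506.25 / 35.5 = 2025/142 ≈ 14.260563
(46 - 35.5)^2 / 35.5 = 110.25 / 35.5 = 441/142 ≈ 3.105634
(19 - 35.5)^2 / 35.5 = 272.25 / 35.5 = 1089/142 ≈ 7.669014
(64 - 35.5)^2 / 35.5 = 812.25 / 35.5 = 3249/142 ≈ 22.880282
chi2 = 3402/71 ≈ 47.915493

47.9155


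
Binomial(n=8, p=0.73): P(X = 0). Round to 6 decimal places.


P = C(n,k) * p^k * (1-p)^(n-k)
C(8,0) = 1
p^k = 0.73^0 = 1
(1-p)^(n-k) = 0.27^8 ≈ 0.00002824295
P = 1 * 1 * 0.00002824295 ≈ 0.000028

0.000028


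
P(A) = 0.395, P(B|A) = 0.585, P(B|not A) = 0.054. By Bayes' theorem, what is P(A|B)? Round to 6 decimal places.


P(A|B) = P(B|A)*P(A) / P(B), P(B) = P(B|A)*P(A) + P(B|not A)*P(not A)
P(B|A)*P(A) = 0.585 * 0.395 = 0.231075
P(B|not A)*P(not A) = 0.054 * 0.605 = 0.03267
P(B) = 0.231075 + 0.03267 = 0.263745
P(A|B) = 0.231075 / 0.263745 = 5135/5861 ≈ 0.87613035

0.876130


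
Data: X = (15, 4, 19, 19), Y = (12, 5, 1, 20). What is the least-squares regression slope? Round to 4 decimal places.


b = sum((xi-xbar)(yi-ybar)) / sum((xi-xbar)^2)
n = 4, xbar = 57/4 = 14.25, ybar = 38/4 = 9.5
Sxy = sum((xi-xbar)(yi-ybar)) = 57.5
Sxx = sum((xi-xbar)^2) = 150.75
b = Sxy / Sxx = 230/603 ≈ 0.381426

0.3814


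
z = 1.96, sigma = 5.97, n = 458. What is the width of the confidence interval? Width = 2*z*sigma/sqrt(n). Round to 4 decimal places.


width = 2*z*sigma/sqrt(n)
2*z*sigma = 2 * 1.96 * 5.97 = 23.4024
sqrt(458) ≈ 21.400935
width = 23.4024 / 21.400935 ≈ 1.093522

1.0935


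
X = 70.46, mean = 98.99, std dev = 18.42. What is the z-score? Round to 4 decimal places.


z = (X - mu) / sigma
X - mu = 70.46 - 98.99 = -28.53
z = -28.53 / 18.42 = -951/614 ≈ -1.548860

-1.5489


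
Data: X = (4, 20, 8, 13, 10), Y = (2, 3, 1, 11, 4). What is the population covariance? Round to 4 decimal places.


Cov = (1/n)*sum((xi-xbar)(yi-ybar))
n = 5, xbar = 55/5 = 11, ybar = 21/5 = 4.2
sum((xi-xbar)(yi-ybar)) = 28
Cov = 28 / 5 = 5.6

5.6000


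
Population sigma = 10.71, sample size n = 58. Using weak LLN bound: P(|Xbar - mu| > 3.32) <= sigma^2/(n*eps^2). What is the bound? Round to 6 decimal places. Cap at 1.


bound = min(1, sigma^2/(n*eps^2))
sigma^2 = 10.71^2 = 114.7041
n*eps^2 = 58 * 3.32^2 = 58 * 11.0224 = 639.2992
sigma^2/(n*eps^2) = 114.7041 / 639.2992 ≈ 0.17942162

0.179422


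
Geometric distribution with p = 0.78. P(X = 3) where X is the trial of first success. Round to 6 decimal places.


P = (1-p)^(k-1) * p
(1-p)^(k-1) = 0.22^2 = 0.0484
P = 0.0484 * 0.78 = 0.037752

0.037752


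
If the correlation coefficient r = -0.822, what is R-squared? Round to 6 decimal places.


R^2 = r^2 = (-0.822)^2 = 0.675684

0.675684


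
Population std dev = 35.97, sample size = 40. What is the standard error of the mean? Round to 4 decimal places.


SE = sigma / sqrt(n)
sqrt(40) ≈ 6.324555
SE = 35.97 / 6.324555 ≈ 5.687356

5.6874


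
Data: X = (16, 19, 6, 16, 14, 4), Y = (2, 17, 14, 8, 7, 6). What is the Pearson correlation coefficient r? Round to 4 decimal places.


r = sum((xi-xbar)(yi-ybar)) / sqrt(sum((xi-xbar)^2) * sum((yi-ybar)^2))
n = 6, xbar = 75/6 = 12.5, ybar = 54/6 = 9
Sxy = sum((xi-xbar)(yi-ybar)) = 14
Sxx = sum((xi-xbar)^2) = 183.5
Syy = sum((yi-ybar)^2) = 152
sqrt(Sxx*Syy) ≈ 167.008982
r = Sxy / sqrt(Sxx*Syy) = 14 / 167.008982 ≈ 0.083828

0.0838


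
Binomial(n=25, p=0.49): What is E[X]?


E[X] = n*p = 25 * 0.49 = 12.25

12.25


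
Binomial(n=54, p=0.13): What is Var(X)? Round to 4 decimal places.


Var = n*p*(1-p) = 54 * 0.13 * 0.87 = 6.1074

6.1074


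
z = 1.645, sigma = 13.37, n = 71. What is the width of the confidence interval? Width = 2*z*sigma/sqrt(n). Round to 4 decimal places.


width = 2*z*sigma/sqrt(n)
2*z*sigma = 2 * 1.645 * 13.37 = 43.9873
sqrt(71) ≈ 8.426150
width = 43.9873 / 8.426150 ≈ 5.220332

5.2203


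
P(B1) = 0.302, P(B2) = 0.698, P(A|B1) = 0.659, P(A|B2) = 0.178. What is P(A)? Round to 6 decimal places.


P(A) = P(A|B1)*P(B1) + P(A|B2)*P(B2)
P(A|B1)*P(B1) = 0.659 * 0.302 = 0.199018
P(A|B2)*P(B2) = 0.178 * 0.698 = 0.124244
P(A) = 0.199018 + 0.124244 = 0.323262

0.323262


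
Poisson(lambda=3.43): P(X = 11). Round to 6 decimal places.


P = e^(-lam) * lam^k / k!
e^(-3.43) ≈ 0.03238694
lam^k = 3.43^11 ≈ 773099.371971
k! = 11! = 39916800
P = 0.03238694 * 773099.371971 / 39916800 ≈ 0.000627

0.000627


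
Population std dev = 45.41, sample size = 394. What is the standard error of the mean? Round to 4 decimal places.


SE = sigma / sqrt(n)
sqrt(394) ≈ 19.849433
SE = 45.41 / 19.849433 ≈ 2.287723

2.2877


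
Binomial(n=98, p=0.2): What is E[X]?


E[X] = n*p = 98 * 0.2 = 19.6

19.6


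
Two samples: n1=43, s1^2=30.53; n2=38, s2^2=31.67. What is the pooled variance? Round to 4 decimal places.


sp^2 = ((n1-1)*s1^2 + (n2-1)*s2^2)/(n1+n2-2)
(n1-1)*s1^2 = 42 * 30.53 = 1282.26
(n2-1)*s2^2 = 37 * 31.67 = 1171.79
numerator = 1282.26 + 1171.79 = 2454.05
n1+n2-2 = 79
sp^2 = 2454.05 / 79 = 49081/1580 ≈ 31.063924

31.0639


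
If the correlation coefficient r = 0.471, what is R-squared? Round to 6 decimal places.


R^2 = r^2 = (0.471)^2 = 0.221841

0.221841


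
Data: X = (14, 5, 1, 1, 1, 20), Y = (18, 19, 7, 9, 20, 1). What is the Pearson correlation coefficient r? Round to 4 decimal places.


r = sum((xi-xbar)(yi-ybar)) / sqrt(sum((xi-xbar)^2) * sum((yi-ybar)^2))
n = 6, xbar = 42/6 = 7, ybar = 74/6 = 37/3 ≈ 12.333333
Sxy = sum((xi-xbar)(yi-ybar)) = -115
Sxx = sum((xi-xbar)^2) = 330
Syy = sum((yi-ybar)^2) = 910/3 ≈ 303.333333
sqrt(Sxx*Syy) ≈ 316.385840
r = Sxy / sqrt(Sxx*Syy) = -115 / 316.385840 ≈ -0.363480

-0.3635


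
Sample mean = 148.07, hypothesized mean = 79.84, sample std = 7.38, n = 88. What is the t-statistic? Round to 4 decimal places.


t = (xbar - mu0) / (s/sqrt(n))
xbar - mu0 = 148.07 - 79.84 = 68.23
sqrt(88) ≈ 9.38083152
s/sqrt(n) = 7.38 / 9.38083152 ≈ 0.78671064
t = 68.23 / 0.78671064 ≈ 86.728203

86.7282


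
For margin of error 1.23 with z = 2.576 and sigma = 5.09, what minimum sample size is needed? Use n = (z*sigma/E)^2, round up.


z*sigma/E = 2.576 * 5.09 / 1.23 ≈ 10.660033
(z*sigma/E)^2 ≈ 113.636293
round up: n = 114

114


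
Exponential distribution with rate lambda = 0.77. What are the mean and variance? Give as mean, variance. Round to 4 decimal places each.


mean = 1/lam, var = 1/lam^2
mean = 1 / 0.77 = 100/77 ≈ 1.298701
lam^2 = 0.77^2 = 0.5929
var = 1 / 0.5929 = 10000/5929 ≈ 1.686625

1.2987, 1.6866


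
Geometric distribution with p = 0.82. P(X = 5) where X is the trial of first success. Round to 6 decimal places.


P = (1-p)^(k-1) * p
(1-p)^(k-1) = 0.18^4 = 0.00104976
P = 0.00104976 * 0.82 = 0.0008608032

0.000861


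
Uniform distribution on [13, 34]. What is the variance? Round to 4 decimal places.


Var = (b-a)^2 / 12
(b-a)^2 = (34 - 13)^2 = 441
Var = 441/12 = 36.75

36.7500


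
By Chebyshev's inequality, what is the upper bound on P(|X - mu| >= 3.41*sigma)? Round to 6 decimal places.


P <= 1/k^2
k^2 = 3.41^2 = 11.6281
1/k^2 = 1 / 11.6281 ≈ 0.08599857

0.085999


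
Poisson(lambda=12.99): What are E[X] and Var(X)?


E[X] = Var(X) = lambda = 12.99

12.99, 12.99


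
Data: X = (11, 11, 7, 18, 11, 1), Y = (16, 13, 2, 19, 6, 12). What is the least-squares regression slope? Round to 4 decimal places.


b = sum((xi-xbar)(yi-ybar)) / sum((xi-xbar)^2)
n = 6, xbar = 59/6 ≈ 9.833333, ybar = 68/6 = 34/3 ≈ 11.333333
Sxy = sum((xi-xbar)(yi-ybar)) = 253/3 ≈ 84.333333
Sxx = sum((xi-xbar)^2) = 941/6 ≈ 156.833333
b = Sxy / Sxx = 506/941 ≈ 0.537726

0.5377


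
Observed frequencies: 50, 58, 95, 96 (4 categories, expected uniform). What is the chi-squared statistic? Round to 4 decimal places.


chi2 = sum((O-E)^2/E), E = total/4
total = 299, E = 299/4 = 74.75
(50 - 74.75)^2 / 74.75 = 612.5625 / 74.75 = 9801/1196 ≈ 8.194816
(58 - 74.75)^2 / 74.75 = 280.5625 / 74.75 = 4489/1196 ≈ 3.753344
(95 - 74.75)^2 / 74.75 = 410.0625 / 74.75 = 6561/1196 ≈ 5.485786
(96 - 74.75)^2 / 74.75 = 451.5625 / 74.75 = 7225/1196 ≈ 6.040970
chi2 = 7019/299 ≈ 23.474916

23.4749


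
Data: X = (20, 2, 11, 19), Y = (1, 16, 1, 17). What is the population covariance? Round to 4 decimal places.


Cov = (1/n)*sum((xi-xbar)(yi-ybar))
n = 4, xbar = 52/4 = 13, ybar = 35/4 = 8.75
sum((xi-xbar)(yi-ybar)) = -69
Cov = -69 / 4 = -17.25

-17.2500


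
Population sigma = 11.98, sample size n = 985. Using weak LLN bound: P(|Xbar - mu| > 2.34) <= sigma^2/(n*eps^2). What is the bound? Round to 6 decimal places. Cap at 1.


bound = min(1, sigma^2/(n*eps^2))
sigma^2 = 11.98^2 = 143.5204
n*eps^2 = 985 * 2.34^2 = 985 * 5.4756 = 5393.466
sigma^2/(n*eps^2) = 143.5204 / 5393.466 ≈ 0.02661005

0.026610


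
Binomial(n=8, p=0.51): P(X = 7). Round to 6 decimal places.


P = C(n,k) * p^k * (1-p)^(n-k)
C(8,7) = 8
p^k = 0.51^7 ≈ 0.008974107
(1-p)^(n-k) = 0.49^1 = 0.49
P = 8 * 0.008974107 * 0.49 ≈ 0.035178

0.035178


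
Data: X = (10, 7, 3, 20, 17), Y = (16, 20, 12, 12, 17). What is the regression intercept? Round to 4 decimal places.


a = ybar - b*xbar, where b = sum((xi-xbar)(yi-ybar)) / sum((xi-xbar)^2)
n = 5, xbar = 57/5 = 11.4, ybar = 77/5 = 15.4
Sxy = sum((xi-xbar)(yi-ybar)) = -12.8
Sxx = sum((xi-xbar)^2) = 197.2
b = Sxy / Sxx = -32/493 ≈ -0.064909
a = 15.4 - (-0.064909) * 11.4 = 7957/493 ≈ 16.139959

16.1400


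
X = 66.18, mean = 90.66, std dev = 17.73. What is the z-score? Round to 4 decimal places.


z = (X - mu) / sigma
X - mu = 66.18 - 90.66 = -24.48
z = -24.48 / 17.73 = -272/197 ≈ -1.380711

-1.3807


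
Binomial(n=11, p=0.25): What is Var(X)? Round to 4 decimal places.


Var = n*p*(1-p) = 11 * 0.25 * 0.75 = 2.0625

2.0625


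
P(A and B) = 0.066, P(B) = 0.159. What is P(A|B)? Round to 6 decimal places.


P(A|B) = P(A and B) / P(B) = 0.066 / 0.159 = 22/53 ≈ 0.41509434

0.415094


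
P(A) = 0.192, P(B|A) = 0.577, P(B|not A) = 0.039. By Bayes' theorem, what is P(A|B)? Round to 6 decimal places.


P(A|B) = P(B|A)*P(A) / P(B), P(B) = P(B|A)*P(A) + P(B|not A)*P(not A)
P(B|A)*P(A) = 0.577 * 0.192 = 0.110784
P(B|not A)*P(not A) = 0.039 * 0.808 = 0.031512
P(B) = 0.110784 + 0.031512 = 0.142296
P(A|B) = 0.110784 / 0.142296 = 4616/5929 ≈ 0.77854613

0.778546


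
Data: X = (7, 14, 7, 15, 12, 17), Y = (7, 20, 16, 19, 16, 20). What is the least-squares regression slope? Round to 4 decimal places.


b = sum((xi-xbar)(yi-ybar)) / sum((xi-xbar)^2)
n = 6, xbar = 72/6 = 12, ybar = 98/6 = 49/3 ≈ 16.333333
Sxy = sum((xi-xbar)(yi-ybar)) = 82
Sxx = sum((xi-xbar)^2) = 88
b = Sxy / Sxx = 41/44 ≈ 0.931818

0.9318


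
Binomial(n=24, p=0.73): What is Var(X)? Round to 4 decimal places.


Var = n*p*(1-p) = 24 * 0.73 * 0.27 = 4.7304

4.7304


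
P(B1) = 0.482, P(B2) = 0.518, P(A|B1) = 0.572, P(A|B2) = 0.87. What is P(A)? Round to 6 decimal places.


P(A) = P(A|B1)*P(B1) + P(A|B2)*P(B2)
P(A|B1)*P(B1) = 0.572 * 0.482 = 0.275704
P(A|B2)*P(B2) = 0.87 * 0.518 = 0.45066
P(A) = 0.275704 + 0.45066 = 0.726364

0.726364


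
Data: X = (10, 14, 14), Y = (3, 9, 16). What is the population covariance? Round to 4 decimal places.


Cov = (1/n)*sum((xi-xbar)(yi-ybar))
n = 3, xbar = 38/3 ≈ 12.666667, ybar = 28/3 ≈ 9.333333
sum((xi-xbar)(yi-ybar)) = 76/3 ≈ 25.333333
Cov = 25.333333 / 3 = 76/9 ≈ 8.444444

8.4444


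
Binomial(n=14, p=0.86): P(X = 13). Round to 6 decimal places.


P = C(n,k) * p^k * (1-p)^(n-k)
C(14,13) = 14
p^k = 0.86^13 ≈ 0.1407602
(1-p)^(n-k) = 0.14^1 = 0.14
P = 14 * 0.1407602 * 0.14 ≈ 0.275890

0.275890


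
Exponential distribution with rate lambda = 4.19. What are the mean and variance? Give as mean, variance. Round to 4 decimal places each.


mean = 1/lam, var = 1/lam^2
mean = 1 / 4.19 = 100/419 ≈ 0.238663
lam^2 = 4.19^2 = 17.5561
var = 1 / 17.5561 ≈ 0.056960

0.2387, 0.0570


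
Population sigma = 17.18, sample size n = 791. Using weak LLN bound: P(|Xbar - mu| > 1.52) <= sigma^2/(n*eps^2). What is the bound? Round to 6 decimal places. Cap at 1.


bound = min(1, sigma^2/(n*eps^2))
sigma^2 = 17.18^2 = 295.1524
n*eps^2 = 791 * 1.52^2 = 791 * 2.3104 = 1827.5264
sigma^2/(n*eps^2) = 295.1524 / 1827.5264 ≈ 0.16150377

0.161504
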